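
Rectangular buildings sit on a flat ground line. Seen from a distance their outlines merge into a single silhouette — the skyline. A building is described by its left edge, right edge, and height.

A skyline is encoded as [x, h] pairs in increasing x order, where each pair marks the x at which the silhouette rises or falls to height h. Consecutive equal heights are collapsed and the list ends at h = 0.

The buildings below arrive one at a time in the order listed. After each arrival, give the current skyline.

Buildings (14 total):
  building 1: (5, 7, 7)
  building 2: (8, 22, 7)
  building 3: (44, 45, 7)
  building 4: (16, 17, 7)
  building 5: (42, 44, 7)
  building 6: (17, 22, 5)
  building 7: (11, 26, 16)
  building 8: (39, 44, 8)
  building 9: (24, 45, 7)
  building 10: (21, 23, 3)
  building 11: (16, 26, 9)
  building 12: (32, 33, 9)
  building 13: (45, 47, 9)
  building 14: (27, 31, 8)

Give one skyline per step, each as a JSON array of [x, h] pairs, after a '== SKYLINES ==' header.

== SKYLINES ==
[[5,7],[7,0]]
[[5,7],[7,0],[8,7],[22,0]]
[[5,7],[7,0],[8,7],[22,0],[44,7],[45,0]]
[[5,7],[7,0],[8,7],[22,0],[44,7],[45,0]]
[[5,7],[7,0],[8,7],[22,0],[42,7],[45,0]]
[[5,7],[7,0],[8,7],[22,0],[42,7],[45,0]]
[[5,7],[7,0],[8,7],[11,16],[26,0],[42,7],[45,0]]
[[5,7],[7,0],[8,7],[11,16],[26,0],[39,8],[44,7],[45,0]]
[[5,7],[7,0],[8,7],[11,16],[26,7],[39,8],[44,7],[45,0]]
[[5,7],[7,0],[8,7],[11,16],[26,7],[39,8],[44,7],[45,0]]
[[5,7],[7,0],[8,7],[11,16],[26,7],[39,8],[44,7],[45,0]]
[[5,7],[7,0],[8,7],[11,16],[26,7],[32,9],[33,7],[39,8],[44,7],[45,0]]
[[5,7],[7,0],[8,7],[11,16],[26,7],[32,9],[33,7],[39,8],[44,7],[45,9],[47,0]]
[[5,7],[7,0],[8,7],[11,16],[26,7],[27,8],[31,7],[32,9],[33,7],[39,8],[44,7],[45,9],[47,0]]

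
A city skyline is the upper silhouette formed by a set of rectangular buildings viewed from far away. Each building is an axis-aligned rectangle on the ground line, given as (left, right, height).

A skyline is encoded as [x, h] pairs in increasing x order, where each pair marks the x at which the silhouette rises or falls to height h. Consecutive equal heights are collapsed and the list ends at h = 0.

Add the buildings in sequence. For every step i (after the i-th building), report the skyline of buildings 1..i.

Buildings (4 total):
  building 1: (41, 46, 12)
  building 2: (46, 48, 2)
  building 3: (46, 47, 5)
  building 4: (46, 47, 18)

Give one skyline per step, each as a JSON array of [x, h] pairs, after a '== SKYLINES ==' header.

== SKYLINES ==
[[41,12],[46,0]]
[[41,12],[46,2],[48,0]]
[[41,12],[46,5],[47,2],[48,0]]
[[41,12],[46,18],[47,2],[48,0]]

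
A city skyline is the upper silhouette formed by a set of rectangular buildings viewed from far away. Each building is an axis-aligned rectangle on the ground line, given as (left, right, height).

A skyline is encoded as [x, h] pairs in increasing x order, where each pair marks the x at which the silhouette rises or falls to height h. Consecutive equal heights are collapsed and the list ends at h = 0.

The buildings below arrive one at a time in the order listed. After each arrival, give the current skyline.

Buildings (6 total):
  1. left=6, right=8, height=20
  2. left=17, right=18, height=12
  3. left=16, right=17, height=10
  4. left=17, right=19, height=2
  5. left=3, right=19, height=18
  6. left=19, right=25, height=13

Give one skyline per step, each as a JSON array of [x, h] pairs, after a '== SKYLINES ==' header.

== SKYLINES ==
[[6,20],[8,0]]
[[6,20],[8,0],[17,12],[18,0]]
[[6,20],[8,0],[16,10],[17,12],[18,0]]
[[6,20],[8,0],[16,10],[17,12],[18,2],[19,0]]
[[3,18],[6,20],[8,18],[19,0]]
[[3,18],[6,20],[8,18],[19,13],[25,0]]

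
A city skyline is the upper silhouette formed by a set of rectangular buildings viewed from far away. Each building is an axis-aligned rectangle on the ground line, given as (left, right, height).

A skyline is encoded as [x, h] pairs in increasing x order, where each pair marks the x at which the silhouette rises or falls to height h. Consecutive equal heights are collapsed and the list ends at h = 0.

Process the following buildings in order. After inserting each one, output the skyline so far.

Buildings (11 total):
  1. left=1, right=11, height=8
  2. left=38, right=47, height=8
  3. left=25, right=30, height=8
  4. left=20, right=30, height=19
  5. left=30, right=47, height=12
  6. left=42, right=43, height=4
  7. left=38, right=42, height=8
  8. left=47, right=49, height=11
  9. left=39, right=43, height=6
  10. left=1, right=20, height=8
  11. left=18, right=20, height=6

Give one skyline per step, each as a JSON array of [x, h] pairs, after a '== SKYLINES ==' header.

== SKYLINES ==
[[1,8],[11,0]]
[[1,8],[11,0],[38,8],[47,0]]
[[1,8],[11,0],[25,8],[30,0],[38,8],[47,0]]
[[1,8],[11,0],[20,19],[30,0],[38,8],[47,0]]
[[1,8],[11,0],[20,19],[30,12],[47,0]]
[[1,8],[11,0],[20,19],[30,12],[47,0]]
[[1,8],[11,0],[20,19],[30,12],[47,0]]
[[1,8],[11,0],[20,19],[30,12],[47,11],[49,0]]
[[1,8],[11,0],[20,19],[30,12],[47,11],[49,0]]
[[1,8],[20,19],[30,12],[47,11],[49,0]]
[[1,8],[20,19],[30,12],[47,11],[49,0]]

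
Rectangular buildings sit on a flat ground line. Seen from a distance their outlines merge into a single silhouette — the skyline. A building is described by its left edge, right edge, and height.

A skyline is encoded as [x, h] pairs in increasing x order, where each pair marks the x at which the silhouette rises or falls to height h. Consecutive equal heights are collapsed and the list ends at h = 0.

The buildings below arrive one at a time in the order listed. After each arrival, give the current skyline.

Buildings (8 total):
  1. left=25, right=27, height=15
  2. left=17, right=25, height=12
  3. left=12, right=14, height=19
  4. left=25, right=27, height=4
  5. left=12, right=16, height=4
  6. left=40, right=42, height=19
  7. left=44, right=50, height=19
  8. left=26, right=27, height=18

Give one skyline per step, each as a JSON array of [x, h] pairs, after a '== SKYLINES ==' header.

== SKYLINES ==
[[25,15],[27,0]]
[[17,12],[25,15],[27,0]]
[[12,19],[14,0],[17,12],[25,15],[27,0]]
[[12,19],[14,0],[17,12],[25,15],[27,0]]
[[12,19],[14,4],[16,0],[17,12],[25,15],[27,0]]
[[12,19],[14,4],[16,0],[17,12],[25,15],[27,0],[40,19],[42,0]]
[[12,19],[14,4],[16,0],[17,12],[25,15],[27,0],[40,19],[42,0],[44,19],[50,0]]
[[12,19],[14,4],[16,0],[17,12],[25,15],[26,18],[27,0],[40,19],[42,0],[44,19],[50,0]]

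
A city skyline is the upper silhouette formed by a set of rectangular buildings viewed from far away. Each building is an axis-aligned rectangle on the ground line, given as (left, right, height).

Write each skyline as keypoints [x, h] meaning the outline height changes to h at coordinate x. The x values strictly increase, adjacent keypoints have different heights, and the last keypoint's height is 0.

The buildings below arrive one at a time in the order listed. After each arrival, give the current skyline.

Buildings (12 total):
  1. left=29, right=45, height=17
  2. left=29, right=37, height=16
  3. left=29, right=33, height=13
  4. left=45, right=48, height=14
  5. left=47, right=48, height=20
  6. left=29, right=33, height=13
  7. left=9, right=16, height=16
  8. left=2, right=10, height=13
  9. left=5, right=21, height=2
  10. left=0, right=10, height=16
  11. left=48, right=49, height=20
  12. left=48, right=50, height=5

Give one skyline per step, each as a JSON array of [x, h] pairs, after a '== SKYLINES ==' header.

== SKYLINES ==
[[29,17],[45,0]]
[[29,17],[45,0]]
[[29,17],[45,0]]
[[29,17],[45,14],[48,0]]
[[29,17],[45,14],[47,20],[48,0]]
[[29,17],[45,14],[47,20],[48,0]]
[[9,16],[16,0],[29,17],[45,14],[47,20],[48,0]]
[[2,13],[9,16],[16,0],[29,17],[45,14],[47,20],[48,0]]
[[2,13],[9,16],[16,2],[21,0],[29,17],[45,14],[47,20],[48,0]]
[[0,16],[16,2],[21,0],[29,17],[45,14],[47,20],[48,0]]
[[0,16],[16,2],[21,0],[29,17],[45,14],[47,20],[49,0]]
[[0,16],[16,2],[21,0],[29,17],[45,14],[47,20],[49,5],[50,0]]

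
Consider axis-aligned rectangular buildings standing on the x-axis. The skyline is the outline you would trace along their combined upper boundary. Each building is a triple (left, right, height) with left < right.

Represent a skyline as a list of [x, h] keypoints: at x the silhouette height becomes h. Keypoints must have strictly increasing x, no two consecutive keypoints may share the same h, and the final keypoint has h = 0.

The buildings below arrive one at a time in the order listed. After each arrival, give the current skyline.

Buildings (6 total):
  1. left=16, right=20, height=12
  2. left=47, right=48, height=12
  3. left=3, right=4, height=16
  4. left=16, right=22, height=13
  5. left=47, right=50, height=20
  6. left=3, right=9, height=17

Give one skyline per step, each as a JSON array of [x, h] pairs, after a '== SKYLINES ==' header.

== SKYLINES ==
[[16,12],[20,0]]
[[16,12],[20,0],[47,12],[48,0]]
[[3,16],[4,0],[16,12],[20,0],[47,12],[48,0]]
[[3,16],[4,0],[16,13],[22,0],[47,12],[48,0]]
[[3,16],[4,0],[16,13],[22,0],[47,20],[50,0]]
[[3,17],[9,0],[16,13],[22,0],[47,20],[50,0]]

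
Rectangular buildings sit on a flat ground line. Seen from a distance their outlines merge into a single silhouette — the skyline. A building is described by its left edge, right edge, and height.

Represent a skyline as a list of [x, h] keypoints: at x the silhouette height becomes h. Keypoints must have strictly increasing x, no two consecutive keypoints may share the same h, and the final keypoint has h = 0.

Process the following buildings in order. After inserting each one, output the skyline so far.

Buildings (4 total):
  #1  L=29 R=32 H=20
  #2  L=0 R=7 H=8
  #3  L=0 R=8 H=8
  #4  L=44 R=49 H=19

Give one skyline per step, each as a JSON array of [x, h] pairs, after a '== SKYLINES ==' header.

== SKYLINES ==
[[29,20],[32,0]]
[[0,8],[7,0],[29,20],[32,0]]
[[0,8],[8,0],[29,20],[32,0]]
[[0,8],[8,0],[29,20],[32,0],[44,19],[49,0]]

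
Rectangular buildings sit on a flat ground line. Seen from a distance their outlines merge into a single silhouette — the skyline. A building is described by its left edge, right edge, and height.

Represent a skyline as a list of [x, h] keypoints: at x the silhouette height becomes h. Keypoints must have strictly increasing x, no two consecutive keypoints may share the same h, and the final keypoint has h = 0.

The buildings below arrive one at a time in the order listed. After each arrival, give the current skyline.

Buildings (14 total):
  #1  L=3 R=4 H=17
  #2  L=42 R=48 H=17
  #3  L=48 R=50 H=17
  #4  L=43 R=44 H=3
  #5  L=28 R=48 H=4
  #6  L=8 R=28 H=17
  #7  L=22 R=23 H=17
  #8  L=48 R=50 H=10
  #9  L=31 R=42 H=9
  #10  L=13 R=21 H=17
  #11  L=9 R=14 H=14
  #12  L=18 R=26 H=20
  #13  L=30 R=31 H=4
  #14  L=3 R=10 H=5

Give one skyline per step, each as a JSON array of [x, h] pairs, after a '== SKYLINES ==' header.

== SKYLINES ==
[[3,17],[4,0]]
[[3,17],[4,0],[42,17],[48,0]]
[[3,17],[4,0],[42,17],[50,0]]
[[3,17],[4,0],[42,17],[50,0]]
[[3,17],[4,0],[28,4],[42,17],[50,0]]
[[3,17],[4,0],[8,17],[28,4],[42,17],[50,0]]
[[3,17],[4,0],[8,17],[28,4],[42,17],[50,0]]
[[3,17],[4,0],[8,17],[28,4],[42,17],[50,0]]
[[3,17],[4,0],[8,17],[28,4],[31,9],[42,17],[50,0]]
[[3,17],[4,0],[8,17],[28,4],[31,9],[42,17],[50,0]]
[[3,17],[4,0],[8,17],[28,4],[31,9],[42,17],[50,0]]
[[3,17],[4,0],[8,17],[18,20],[26,17],[28,4],[31,9],[42,17],[50,0]]
[[3,17],[4,0],[8,17],[18,20],[26,17],[28,4],[31,9],[42,17],[50,0]]
[[3,17],[4,5],[8,17],[18,20],[26,17],[28,4],[31,9],[42,17],[50,0]]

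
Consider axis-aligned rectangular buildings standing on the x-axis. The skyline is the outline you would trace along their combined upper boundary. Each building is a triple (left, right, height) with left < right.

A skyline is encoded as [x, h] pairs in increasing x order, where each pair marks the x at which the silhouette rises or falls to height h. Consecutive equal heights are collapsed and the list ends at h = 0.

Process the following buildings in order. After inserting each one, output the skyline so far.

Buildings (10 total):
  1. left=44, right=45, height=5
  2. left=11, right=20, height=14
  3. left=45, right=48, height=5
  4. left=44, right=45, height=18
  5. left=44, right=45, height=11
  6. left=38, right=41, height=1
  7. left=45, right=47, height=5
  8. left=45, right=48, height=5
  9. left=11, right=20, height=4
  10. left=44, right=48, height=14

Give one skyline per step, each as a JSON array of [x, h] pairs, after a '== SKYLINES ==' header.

== SKYLINES ==
[[44,5],[45,0]]
[[11,14],[20,0],[44,5],[45,0]]
[[11,14],[20,0],[44,5],[48,0]]
[[11,14],[20,0],[44,18],[45,5],[48,0]]
[[11,14],[20,0],[44,18],[45,5],[48,0]]
[[11,14],[20,0],[38,1],[41,0],[44,18],[45,5],[48,0]]
[[11,14],[20,0],[38,1],[41,0],[44,18],[45,5],[48,0]]
[[11,14],[20,0],[38,1],[41,0],[44,18],[45,5],[48,0]]
[[11,14],[20,0],[38,1],[41,0],[44,18],[45,5],[48,0]]
[[11,14],[20,0],[38,1],[41,0],[44,18],[45,14],[48,0]]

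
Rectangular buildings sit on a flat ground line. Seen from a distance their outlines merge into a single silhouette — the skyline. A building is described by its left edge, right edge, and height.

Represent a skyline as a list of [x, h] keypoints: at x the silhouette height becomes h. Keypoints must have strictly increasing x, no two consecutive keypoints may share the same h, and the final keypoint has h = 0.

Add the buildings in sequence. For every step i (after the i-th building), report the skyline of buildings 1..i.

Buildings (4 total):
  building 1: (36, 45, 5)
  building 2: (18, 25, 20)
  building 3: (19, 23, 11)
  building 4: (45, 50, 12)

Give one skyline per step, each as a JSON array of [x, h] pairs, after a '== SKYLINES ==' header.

== SKYLINES ==
[[36,5],[45,0]]
[[18,20],[25,0],[36,5],[45,0]]
[[18,20],[25,0],[36,5],[45,0]]
[[18,20],[25,0],[36,5],[45,12],[50,0]]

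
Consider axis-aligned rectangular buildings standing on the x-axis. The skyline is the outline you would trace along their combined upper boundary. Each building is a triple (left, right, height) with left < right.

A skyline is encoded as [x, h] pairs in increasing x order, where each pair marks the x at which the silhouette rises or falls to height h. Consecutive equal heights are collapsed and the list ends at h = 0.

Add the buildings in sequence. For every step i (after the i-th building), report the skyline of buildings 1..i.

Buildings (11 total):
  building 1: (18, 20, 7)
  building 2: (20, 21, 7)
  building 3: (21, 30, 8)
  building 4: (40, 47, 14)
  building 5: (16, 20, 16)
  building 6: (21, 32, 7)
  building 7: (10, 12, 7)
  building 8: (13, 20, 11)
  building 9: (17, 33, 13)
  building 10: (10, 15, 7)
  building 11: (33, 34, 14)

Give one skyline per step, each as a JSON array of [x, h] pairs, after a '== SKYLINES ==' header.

== SKYLINES ==
[[18,7],[20,0]]
[[18,7],[21,0]]
[[18,7],[21,8],[30,0]]
[[18,7],[21,8],[30,0],[40,14],[47,0]]
[[16,16],[20,7],[21,8],[30,0],[40,14],[47,0]]
[[16,16],[20,7],[21,8],[30,7],[32,0],[40,14],[47,0]]
[[10,7],[12,0],[16,16],[20,7],[21,8],[30,7],[32,0],[40,14],[47,0]]
[[10,7],[12,0],[13,11],[16,16],[20,7],[21,8],[30,7],[32,0],[40,14],[47,0]]
[[10,7],[12,0],[13,11],[16,16],[20,13],[33,0],[40,14],[47,0]]
[[10,7],[13,11],[16,16],[20,13],[33,0],[40,14],[47,0]]
[[10,7],[13,11],[16,16],[20,13],[33,14],[34,0],[40,14],[47,0]]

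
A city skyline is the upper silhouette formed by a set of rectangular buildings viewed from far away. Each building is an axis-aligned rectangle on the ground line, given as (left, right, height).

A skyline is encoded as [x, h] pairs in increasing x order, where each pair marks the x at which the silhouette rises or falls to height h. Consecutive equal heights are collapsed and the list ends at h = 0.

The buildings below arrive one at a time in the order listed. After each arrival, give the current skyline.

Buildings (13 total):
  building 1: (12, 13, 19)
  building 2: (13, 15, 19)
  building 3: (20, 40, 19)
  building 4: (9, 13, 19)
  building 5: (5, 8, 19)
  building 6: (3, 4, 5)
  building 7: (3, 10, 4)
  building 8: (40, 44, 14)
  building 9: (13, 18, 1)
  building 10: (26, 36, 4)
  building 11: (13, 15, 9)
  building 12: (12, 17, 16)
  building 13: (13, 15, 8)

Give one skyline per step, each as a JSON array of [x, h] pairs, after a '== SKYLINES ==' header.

== SKYLINES ==
[[12,19],[13,0]]
[[12,19],[15,0]]
[[12,19],[15,0],[20,19],[40,0]]
[[9,19],[15,0],[20,19],[40,0]]
[[5,19],[8,0],[9,19],[15,0],[20,19],[40,0]]
[[3,5],[4,0],[5,19],[8,0],[9,19],[15,0],[20,19],[40,0]]
[[3,5],[4,4],[5,19],[8,4],[9,19],[15,0],[20,19],[40,0]]
[[3,5],[4,4],[5,19],[8,4],[9,19],[15,0],[20,19],[40,14],[44,0]]
[[3,5],[4,4],[5,19],[8,4],[9,19],[15,1],[18,0],[20,19],[40,14],[44,0]]
[[3,5],[4,4],[5,19],[8,4],[9,19],[15,1],[18,0],[20,19],[40,14],[44,0]]
[[3,5],[4,4],[5,19],[8,4],[9,19],[15,1],[18,0],[20,19],[40,14],[44,0]]
[[3,5],[4,4],[5,19],[8,4],[9,19],[15,16],[17,1],[18,0],[20,19],[40,14],[44,0]]
[[3,5],[4,4],[5,19],[8,4],[9,19],[15,16],[17,1],[18,0],[20,19],[40,14],[44,0]]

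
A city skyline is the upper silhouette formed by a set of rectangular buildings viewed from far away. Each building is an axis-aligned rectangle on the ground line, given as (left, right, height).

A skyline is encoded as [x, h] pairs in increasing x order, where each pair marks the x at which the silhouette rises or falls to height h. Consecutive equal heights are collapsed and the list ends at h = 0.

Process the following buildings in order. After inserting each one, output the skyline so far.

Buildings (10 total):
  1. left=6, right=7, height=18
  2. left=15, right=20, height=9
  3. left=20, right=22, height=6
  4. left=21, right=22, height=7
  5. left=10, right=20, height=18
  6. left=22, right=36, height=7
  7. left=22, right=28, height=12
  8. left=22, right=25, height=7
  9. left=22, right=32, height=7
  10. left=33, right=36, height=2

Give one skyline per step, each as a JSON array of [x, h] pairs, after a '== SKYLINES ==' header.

== SKYLINES ==
[[6,18],[7,0]]
[[6,18],[7,0],[15,9],[20,0]]
[[6,18],[7,0],[15,9],[20,6],[22,0]]
[[6,18],[7,0],[15,9],[20,6],[21,7],[22,0]]
[[6,18],[7,0],[10,18],[20,6],[21,7],[22,0]]
[[6,18],[7,0],[10,18],[20,6],[21,7],[36,0]]
[[6,18],[7,0],[10,18],[20,6],[21,7],[22,12],[28,7],[36,0]]
[[6,18],[7,0],[10,18],[20,6],[21,7],[22,12],[28,7],[36,0]]
[[6,18],[7,0],[10,18],[20,6],[21,7],[22,12],[28,7],[36,0]]
[[6,18],[7,0],[10,18],[20,6],[21,7],[22,12],[28,7],[36,0]]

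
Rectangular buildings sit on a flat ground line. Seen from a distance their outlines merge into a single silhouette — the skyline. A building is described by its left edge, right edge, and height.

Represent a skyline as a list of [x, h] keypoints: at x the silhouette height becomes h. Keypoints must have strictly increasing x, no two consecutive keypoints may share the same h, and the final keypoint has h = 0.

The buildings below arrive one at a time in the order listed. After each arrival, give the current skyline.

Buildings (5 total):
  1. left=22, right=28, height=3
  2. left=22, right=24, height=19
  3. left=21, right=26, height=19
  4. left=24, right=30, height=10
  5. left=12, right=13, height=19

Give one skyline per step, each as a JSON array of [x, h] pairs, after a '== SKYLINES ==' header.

== SKYLINES ==
[[22,3],[28,0]]
[[22,19],[24,3],[28,0]]
[[21,19],[26,3],[28,0]]
[[21,19],[26,10],[30,0]]
[[12,19],[13,0],[21,19],[26,10],[30,0]]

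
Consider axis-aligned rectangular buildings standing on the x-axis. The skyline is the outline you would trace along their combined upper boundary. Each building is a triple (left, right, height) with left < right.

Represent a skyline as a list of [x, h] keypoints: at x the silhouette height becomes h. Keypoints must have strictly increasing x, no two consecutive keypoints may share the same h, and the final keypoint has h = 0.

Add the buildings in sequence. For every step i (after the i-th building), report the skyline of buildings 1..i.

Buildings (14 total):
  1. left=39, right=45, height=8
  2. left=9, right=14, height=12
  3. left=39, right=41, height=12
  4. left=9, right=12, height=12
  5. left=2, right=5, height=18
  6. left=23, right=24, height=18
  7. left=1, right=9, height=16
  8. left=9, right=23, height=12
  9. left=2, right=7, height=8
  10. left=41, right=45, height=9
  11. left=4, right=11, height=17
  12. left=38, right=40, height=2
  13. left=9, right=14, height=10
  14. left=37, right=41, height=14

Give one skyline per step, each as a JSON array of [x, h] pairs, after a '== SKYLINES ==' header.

== SKYLINES ==
[[39,8],[45,0]]
[[9,12],[14,0],[39,8],[45,0]]
[[9,12],[14,0],[39,12],[41,8],[45,0]]
[[9,12],[14,0],[39,12],[41,8],[45,0]]
[[2,18],[5,0],[9,12],[14,0],[39,12],[41,8],[45,0]]
[[2,18],[5,0],[9,12],[14,0],[23,18],[24,0],[39,12],[41,8],[45,0]]
[[1,16],[2,18],[5,16],[9,12],[14,0],[23,18],[24,0],[39,12],[41,8],[45,0]]
[[1,16],[2,18],[5,16],[9,12],[23,18],[24,0],[39,12],[41,8],[45,0]]
[[1,16],[2,18],[5,16],[9,12],[23,18],[24,0],[39,12],[41,8],[45,0]]
[[1,16],[2,18],[5,16],[9,12],[23,18],[24,0],[39,12],[41,9],[45,0]]
[[1,16],[2,18],[5,17],[11,12],[23,18],[24,0],[39,12],[41,9],[45,0]]
[[1,16],[2,18],[5,17],[11,12],[23,18],[24,0],[38,2],[39,12],[41,9],[45,0]]
[[1,16],[2,18],[5,17],[11,12],[23,18],[24,0],[38,2],[39,12],[41,9],[45,0]]
[[1,16],[2,18],[5,17],[11,12],[23,18],[24,0],[37,14],[41,9],[45,0]]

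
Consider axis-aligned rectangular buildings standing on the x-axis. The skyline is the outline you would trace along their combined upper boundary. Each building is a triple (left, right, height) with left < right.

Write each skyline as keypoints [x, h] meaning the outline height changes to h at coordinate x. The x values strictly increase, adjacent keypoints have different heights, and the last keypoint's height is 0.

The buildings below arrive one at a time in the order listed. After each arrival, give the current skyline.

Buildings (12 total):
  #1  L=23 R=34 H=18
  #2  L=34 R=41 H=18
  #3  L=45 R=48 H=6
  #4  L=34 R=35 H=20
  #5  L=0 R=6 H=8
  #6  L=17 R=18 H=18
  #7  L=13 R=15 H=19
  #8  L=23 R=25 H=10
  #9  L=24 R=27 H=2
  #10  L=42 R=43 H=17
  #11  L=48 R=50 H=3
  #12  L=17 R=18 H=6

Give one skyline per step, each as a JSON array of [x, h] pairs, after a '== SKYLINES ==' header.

== SKYLINES ==
[[23,18],[34,0]]
[[23,18],[41,0]]
[[23,18],[41,0],[45,6],[48,0]]
[[23,18],[34,20],[35,18],[41,0],[45,6],[48,0]]
[[0,8],[6,0],[23,18],[34,20],[35,18],[41,0],[45,6],[48,0]]
[[0,8],[6,0],[17,18],[18,0],[23,18],[34,20],[35,18],[41,0],[45,6],[48,0]]
[[0,8],[6,0],[13,19],[15,0],[17,18],[18,0],[23,18],[34,20],[35,18],[41,0],[45,6],[48,0]]
[[0,8],[6,0],[13,19],[15,0],[17,18],[18,0],[23,18],[34,20],[35,18],[41,0],[45,6],[48,0]]
[[0,8],[6,0],[13,19],[15,0],[17,18],[18,0],[23,18],[34,20],[35,18],[41,0],[45,6],[48,0]]
[[0,8],[6,0],[13,19],[15,0],[17,18],[18,0],[23,18],[34,20],[35,18],[41,0],[42,17],[43,0],[45,6],[48,0]]
[[0,8],[6,0],[13,19],[15,0],[17,18],[18,0],[23,18],[34,20],[35,18],[41,0],[42,17],[43,0],[45,6],[48,3],[50,0]]
[[0,8],[6,0],[13,19],[15,0],[17,18],[18,0],[23,18],[34,20],[35,18],[41,0],[42,17],[43,0],[45,6],[48,3],[50,0]]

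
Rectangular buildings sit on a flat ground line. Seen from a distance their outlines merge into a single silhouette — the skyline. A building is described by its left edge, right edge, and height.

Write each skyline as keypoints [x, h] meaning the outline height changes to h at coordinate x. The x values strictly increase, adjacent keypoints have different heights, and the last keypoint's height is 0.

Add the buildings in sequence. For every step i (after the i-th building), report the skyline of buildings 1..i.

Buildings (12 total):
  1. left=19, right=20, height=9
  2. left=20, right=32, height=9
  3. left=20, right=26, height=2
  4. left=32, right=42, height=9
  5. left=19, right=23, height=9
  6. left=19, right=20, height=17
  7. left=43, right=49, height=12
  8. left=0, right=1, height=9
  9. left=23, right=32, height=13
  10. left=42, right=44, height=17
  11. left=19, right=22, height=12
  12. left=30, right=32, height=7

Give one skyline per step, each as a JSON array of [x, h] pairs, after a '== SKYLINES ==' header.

== SKYLINES ==
[[19,9],[20,0]]
[[19,9],[32,0]]
[[19,9],[32,0]]
[[19,9],[42,0]]
[[19,9],[42,0]]
[[19,17],[20,9],[42,0]]
[[19,17],[20,9],[42,0],[43,12],[49,0]]
[[0,9],[1,0],[19,17],[20,9],[42,0],[43,12],[49,0]]
[[0,9],[1,0],[19,17],[20,9],[23,13],[32,9],[42,0],[43,12],[49,0]]
[[0,9],[1,0],[19,17],[20,9],[23,13],[32,9],[42,17],[44,12],[49,0]]
[[0,9],[1,0],[19,17],[20,12],[22,9],[23,13],[32,9],[42,17],[44,12],[49,0]]
[[0,9],[1,0],[19,17],[20,12],[22,9],[23,13],[32,9],[42,17],[44,12],[49,0]]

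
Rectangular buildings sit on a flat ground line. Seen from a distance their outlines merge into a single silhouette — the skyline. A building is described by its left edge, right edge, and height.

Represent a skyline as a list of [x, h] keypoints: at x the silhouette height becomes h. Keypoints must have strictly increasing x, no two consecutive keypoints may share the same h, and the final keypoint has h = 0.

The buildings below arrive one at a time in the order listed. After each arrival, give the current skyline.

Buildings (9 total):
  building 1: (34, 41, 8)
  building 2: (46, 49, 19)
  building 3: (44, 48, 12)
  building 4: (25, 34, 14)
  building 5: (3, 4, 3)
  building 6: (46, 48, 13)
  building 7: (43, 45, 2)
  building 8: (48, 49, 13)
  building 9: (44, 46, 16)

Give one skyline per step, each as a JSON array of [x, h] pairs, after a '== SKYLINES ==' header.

== SKYLINES ==
[[34,8],[41,0]]
[[34,8],[41,0],[46,19],[49,0]]
[[34,8],[41,0],[44,12],[46,19],[49,0]]
[[25,14],[34,8],[41,0],[44,12],[46,19],[49,0]]
[[3,3],[4,0],[25,14],[34,8],[41,0],[44,12],[46,19],[49,0]]
[[3,3],[4,0],[25,14],[34,8],[41,0],[44,12],[46,19],[49,0]]
[[3,3],[4,0],[25,14],[34,8],[41,0],[43,2],[44,12],[46,19],[49,0]]
[[3,3],[4,0],[25,14],[34,8],[41,0],[43,2],[44,12],[46,19],[49,0]]
[[3,3],[4,0],[25,14],[34,8],[41,0],[43,2],[44,16],[46,19],[49,0]]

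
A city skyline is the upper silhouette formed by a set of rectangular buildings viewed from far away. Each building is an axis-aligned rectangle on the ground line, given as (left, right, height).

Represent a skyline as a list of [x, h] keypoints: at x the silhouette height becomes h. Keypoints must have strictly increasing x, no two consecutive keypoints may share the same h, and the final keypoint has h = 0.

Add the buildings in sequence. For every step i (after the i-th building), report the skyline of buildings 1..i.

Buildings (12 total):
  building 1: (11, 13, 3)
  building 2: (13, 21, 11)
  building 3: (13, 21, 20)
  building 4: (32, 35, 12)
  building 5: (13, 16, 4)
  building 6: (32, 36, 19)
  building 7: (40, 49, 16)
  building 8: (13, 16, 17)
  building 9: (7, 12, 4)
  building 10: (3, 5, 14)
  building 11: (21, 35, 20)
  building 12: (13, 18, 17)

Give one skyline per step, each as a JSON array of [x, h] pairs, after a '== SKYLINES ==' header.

== SKYLINES ==
[[11,3],[13,0]]
[[11,3],[13,11],[21,0]]
[[11,3],[13,20],[21,0]]
[[11,3],[13,20],[21,0],[32,12],[35,0]]
[[11,3],[13,20],[21,0],[32,12],[35,0]]
[[11,3],[13,20],[21,0],[32,19],[36,0]]
[[11,3],[13,20],[21,0],[32,19],[36,0],[40,16],[49,0]]
[[11,3],[13,20],[21,0],[32,19],[36,0],[40,16],[49,0]]
[[7,4],[12,3],[13,20],[21,0],[32,19],[36,0],[40,16],[49,0]]
[[3,14],[5,0],[7,4],[12,3],[13,20],[21,0],[32,19],[36,0],[40,16],[49,0]]
[[3,14],[5,0],[7,4],[12,3],[13,20],[35,19],[36,0],[40,16],[49,0]]
[[3,14],[5,0],[7,4],[12,3],[13,20],[35,19],[36,0],[40,16],[49,0]]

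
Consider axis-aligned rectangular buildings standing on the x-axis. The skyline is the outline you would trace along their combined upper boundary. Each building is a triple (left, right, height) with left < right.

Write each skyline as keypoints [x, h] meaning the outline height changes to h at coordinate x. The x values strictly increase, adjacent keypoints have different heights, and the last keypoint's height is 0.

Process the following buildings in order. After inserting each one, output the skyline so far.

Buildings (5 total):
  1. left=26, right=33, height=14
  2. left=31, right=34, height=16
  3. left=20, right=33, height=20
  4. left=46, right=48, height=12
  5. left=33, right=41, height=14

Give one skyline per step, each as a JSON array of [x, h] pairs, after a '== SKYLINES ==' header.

== SKYLINES ==
[[26,14],[33,0]]
[[26,14],[31,16],[34,0]]
[[20,20],[33,16],[34,0]]
[[20,20],[33,16],[34,0],[46,12],[48,0]]
[[20,20],[33,16],[34,14],[41,0],[46,12],[48,0]]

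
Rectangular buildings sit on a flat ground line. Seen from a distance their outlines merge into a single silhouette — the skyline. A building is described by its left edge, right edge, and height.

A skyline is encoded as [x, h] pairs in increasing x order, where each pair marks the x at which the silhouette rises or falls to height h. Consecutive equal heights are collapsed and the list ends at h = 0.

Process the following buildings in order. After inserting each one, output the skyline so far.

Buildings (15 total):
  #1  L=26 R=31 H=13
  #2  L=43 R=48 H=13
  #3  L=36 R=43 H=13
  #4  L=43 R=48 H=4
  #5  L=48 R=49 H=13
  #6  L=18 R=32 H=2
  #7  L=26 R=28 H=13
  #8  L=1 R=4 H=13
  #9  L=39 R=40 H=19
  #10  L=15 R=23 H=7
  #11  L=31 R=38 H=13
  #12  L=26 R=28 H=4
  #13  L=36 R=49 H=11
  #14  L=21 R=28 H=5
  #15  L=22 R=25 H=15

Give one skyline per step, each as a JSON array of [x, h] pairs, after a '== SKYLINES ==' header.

== SKYLINES ==
[[26,13],[31,0]]
[[26,13],[31,0],[43,13],[48,0]]
[[26,13],[31,0],[36,13],[48,0]]
[[26,13],[31,0],[36,13],[48,0]]
[[26,13],[31,0],[36,13],[49,0]]
[[18,2],[26,13],[31,2],[32,0],[36,13],[49,0]]
[[18,2],[26,13],[31,2],[32,0],[36,13],[49,0]]
[[1,13],[4,0],[18,2],[26,13],[31,2],[32,0],[36,13],[49,0]]
[[1,13],[4,0],[18,2],[26,13],[31,2],[32,0],[36,13],[39,19],[40,13],[49,0]]
[[1,13],[4,0],[15,7],[23,2],[26,13],[31,2],[32,0],[36,13],[39,19],[40,13],[49,0]]
[[1,13],[4,0],[15,7],[23,2],[26,13],[39,19],[40,13],[49,0]]
[[1,13],[4,0],[15,7],[23,2],[26,13],[39,19],[40,13],[49,0]]
[[1,13],[4,0],[15,7],[23,2],[26,13],[39,19],[40,13],[49,0]]
[[1,13],[4,0],[15,7],[23,5],[26,13],[39,19],[40,13],[49,0]]
[[1,13],[4,0],[15,7],[22,15],[25,5],[26,13],[39,19],[40,13],[49,0]]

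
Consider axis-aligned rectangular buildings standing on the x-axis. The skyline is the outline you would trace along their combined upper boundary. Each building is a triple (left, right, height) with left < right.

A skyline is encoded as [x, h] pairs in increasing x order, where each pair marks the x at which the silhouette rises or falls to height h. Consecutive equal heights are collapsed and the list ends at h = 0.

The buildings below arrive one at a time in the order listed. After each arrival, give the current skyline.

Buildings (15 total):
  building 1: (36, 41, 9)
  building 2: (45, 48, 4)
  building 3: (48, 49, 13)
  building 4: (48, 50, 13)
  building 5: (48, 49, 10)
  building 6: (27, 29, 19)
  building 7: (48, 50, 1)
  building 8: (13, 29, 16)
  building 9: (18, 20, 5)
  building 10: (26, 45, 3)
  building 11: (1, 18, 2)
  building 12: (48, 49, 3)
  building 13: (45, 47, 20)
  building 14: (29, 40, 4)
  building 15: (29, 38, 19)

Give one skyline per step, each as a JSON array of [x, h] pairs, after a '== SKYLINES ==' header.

== SKYLINES ==
[[36,9],[41,0]]
[[36,9],[41,0],[45,4],[48,0]]
[[36,9],[41,0],[45,4],[48,13],[49,0]]
[[36,9],[41,0],[45,4],[48,13],[50,0]]
[[36,9],[41,0],[45,4],[48,13],[50,0]]
[[27,19],[29,0],[36,9],[41,0],[45,4],[48,13],[50,0]]
[[27,19],[29,0],[36,9],[41,0],[45,4],[48,13],[50,0]]
[[13,16],[27,19],[29,0],[36,9],[41,0],[45,4],[48,13],[50,0]]
[[13,16],[27,19],[29,0],[36,9],[41,0],[45,4],[48,13],[50,0]]
[[13,16],[27,19],[29,3],[36,9],[41,3],[45,4],[48,13],[50,0]]
[[1,2],[13,16],[27,19],[29,3],[36,9],[41,3],[45,4],[48,13],[50,0]]
[[1,2],[13,16],[27,19],[29,3],[36,9],[41,3],[45,4],[48,13],[50,0]]
[[1,2],[13,16],[27,19],[29,3],[36,9],[41,3],[45,20],[47,4],[48,13],[50,0]]
[[1,2],[13,16],[27,19],[29,4],[36,9],[41,3],[45,20],[47,4],[48,13],[50,0]]
[[1,2],[13,16],[27,19],[38,9],[41,3],[45,20],[47,4],[48,13],[50,0]]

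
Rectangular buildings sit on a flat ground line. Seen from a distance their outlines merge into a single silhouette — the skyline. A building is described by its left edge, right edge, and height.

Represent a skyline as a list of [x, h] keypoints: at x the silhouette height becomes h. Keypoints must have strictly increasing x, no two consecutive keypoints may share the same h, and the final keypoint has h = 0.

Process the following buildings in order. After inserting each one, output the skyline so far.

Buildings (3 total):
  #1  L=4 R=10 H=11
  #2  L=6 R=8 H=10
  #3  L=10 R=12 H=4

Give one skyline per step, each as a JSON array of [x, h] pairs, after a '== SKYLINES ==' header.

== SKYLINES ==
[[4,11],[10,0]]
[[4,11],[10,0]]
[[4,11],[10,4],[12,0]]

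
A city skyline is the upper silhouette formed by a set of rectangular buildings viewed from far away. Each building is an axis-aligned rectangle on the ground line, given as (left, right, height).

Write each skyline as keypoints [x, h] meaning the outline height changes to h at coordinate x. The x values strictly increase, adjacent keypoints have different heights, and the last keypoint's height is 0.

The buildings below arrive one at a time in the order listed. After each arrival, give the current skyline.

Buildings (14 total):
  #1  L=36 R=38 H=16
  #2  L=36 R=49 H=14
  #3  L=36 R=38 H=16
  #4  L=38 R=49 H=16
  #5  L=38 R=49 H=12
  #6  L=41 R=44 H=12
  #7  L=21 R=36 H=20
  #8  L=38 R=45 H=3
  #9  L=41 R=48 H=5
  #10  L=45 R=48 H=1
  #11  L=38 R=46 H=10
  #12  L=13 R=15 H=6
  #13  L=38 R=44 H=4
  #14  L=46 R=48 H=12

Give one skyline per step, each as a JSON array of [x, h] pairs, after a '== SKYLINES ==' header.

== SKYLINES ==
[[36,16],[38,0]]
[[36,16],[38,14],[49,0]]
[[36,16],[38,14],[49,0]]
[[36,16],[49,0]]
[[36,16],[49,0]]
[[36,16],[49,0]]
[[21,20],[36,16],[49,0]]
[[21,20],[36,16],[49,0]]
[[21,20],[36,16],[49,0]]
[[21,20],[36,16],[49,0]]
[[21,20],[36,16],[49,0]]
[[13,6],[15,0],[21,20],[36,16],[49,0]]
[[13,6],[15,0],[21,20],[36,16],[49,0]]
[[13,6],[15,0],[21,20],[36,16],[49,0]]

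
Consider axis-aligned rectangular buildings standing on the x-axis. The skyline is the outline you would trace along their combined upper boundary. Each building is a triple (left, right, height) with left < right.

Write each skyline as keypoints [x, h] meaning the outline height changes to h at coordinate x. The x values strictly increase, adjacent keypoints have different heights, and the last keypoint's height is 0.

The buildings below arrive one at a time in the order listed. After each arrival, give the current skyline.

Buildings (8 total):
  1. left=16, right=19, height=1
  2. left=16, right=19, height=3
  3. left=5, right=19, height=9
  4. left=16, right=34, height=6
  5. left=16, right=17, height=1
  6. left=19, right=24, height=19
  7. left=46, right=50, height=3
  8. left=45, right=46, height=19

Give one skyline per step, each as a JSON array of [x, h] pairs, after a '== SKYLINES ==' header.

== SKYLINES ==
[[16,1],[19,0]]
[[16,3],[19,0]]
[[5,9],[19,0]]
[[5,9],[19,6],[34,0]]
[[5,9],[19,6],[34,0]]
[[5,9],[19,19],[24,6],[34,0]]
[[5,9],[19,19],[24,6],[34,0],[46,3],[50,0]]
[[5,9],[19,19],[24,6],[34,0],[45,19],[46,3],[50,0]]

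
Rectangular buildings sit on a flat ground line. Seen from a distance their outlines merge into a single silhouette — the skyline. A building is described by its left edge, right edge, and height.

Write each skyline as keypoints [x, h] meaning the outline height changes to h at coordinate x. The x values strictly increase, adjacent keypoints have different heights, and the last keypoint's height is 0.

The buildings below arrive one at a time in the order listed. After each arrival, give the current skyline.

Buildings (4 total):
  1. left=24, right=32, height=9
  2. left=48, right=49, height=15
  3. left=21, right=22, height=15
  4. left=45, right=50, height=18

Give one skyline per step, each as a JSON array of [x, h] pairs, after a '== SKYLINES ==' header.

== SKYLINES ==
[[24,9],[32,0]]
[[24,9],[32,0],[48,15],[49,0]]
[[21,15],[22,0],[24,9],[32,0],[48,15],[49,0]]
[[21,15],[22,0],[24,9],[32,0],[45,18],[50,0]]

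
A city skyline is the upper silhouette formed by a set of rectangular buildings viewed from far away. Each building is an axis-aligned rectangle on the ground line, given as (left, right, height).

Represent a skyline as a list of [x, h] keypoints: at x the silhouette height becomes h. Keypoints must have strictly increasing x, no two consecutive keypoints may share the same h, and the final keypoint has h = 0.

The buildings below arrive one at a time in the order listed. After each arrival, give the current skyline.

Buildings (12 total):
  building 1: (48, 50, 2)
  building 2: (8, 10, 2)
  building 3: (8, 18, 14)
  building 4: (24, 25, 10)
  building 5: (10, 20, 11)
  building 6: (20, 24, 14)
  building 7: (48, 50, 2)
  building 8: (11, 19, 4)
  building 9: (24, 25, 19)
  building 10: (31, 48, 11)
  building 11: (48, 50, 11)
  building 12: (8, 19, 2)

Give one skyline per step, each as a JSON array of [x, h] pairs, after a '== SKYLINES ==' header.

== SKYLINES ==
[[48,2],[50,0]]
[[8,2],[10,0],[48,2],[50,0]]
[[8,14],[18,0],[48,2],[50,0]]
[[8,14],[18,0],[24,10],[25,0],[48,2],[50,0]]
[[8,14],[18,11],[20,0],[24,10],[25,0],[48,2],[50,0]]
[[8,14],[18,11],[20,14],[24,10],[25,0],[48,2],[50,0]]
[[8,14],[18,11],[20,14],[24,10],[25,0],[48,2],[50,0]]
[[8,14],[18,11],[20,14],[24,10],[25,0],[48,2],[50,0]]
[[8,14],[18,11],[20,14],[24,19],[25,0],[48,2],[50,0]]
[[8,14],[18,11],[20,14],[24,19],[25,0],[31,11],[48,2],[50,0]]
[[8,14],[18,11],[20,14],[24,19],[25,0],[31,11],[50,0]]
[[8,14],[18,11],[20,14],[24,19],[25,0],[31,11],[50,0]]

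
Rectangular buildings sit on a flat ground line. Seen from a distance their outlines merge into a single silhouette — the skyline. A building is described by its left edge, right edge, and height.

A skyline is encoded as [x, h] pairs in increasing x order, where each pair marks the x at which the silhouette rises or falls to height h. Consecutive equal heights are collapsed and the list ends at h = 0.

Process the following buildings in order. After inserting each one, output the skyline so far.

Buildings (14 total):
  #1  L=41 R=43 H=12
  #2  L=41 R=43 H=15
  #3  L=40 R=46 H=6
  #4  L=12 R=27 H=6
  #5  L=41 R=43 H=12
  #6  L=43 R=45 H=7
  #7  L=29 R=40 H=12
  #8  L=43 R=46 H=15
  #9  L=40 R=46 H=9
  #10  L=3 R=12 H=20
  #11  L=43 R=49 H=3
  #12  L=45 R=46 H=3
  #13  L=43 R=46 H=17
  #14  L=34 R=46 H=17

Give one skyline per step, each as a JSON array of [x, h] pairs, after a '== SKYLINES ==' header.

== SKYLINES ==
[[41,12],[43,0]]
[[41,15],[43,0]]
[[40,6],[41,15],[43,6],[46,0]]
[[12,6],[27,0],[40,6],[41,15],[43,6],[46,0]]
[[12,6],[27,0],[40,6],[41,15],[43,6],[46,0]]
[[12,6],[27,0],[40,6],[41,15],[43,7],[45,6],[46,0]]
[[12,6],[27,0],[29,12],[40,6],[41,15],[43,7],[45,6],[46,0]]
[[12,6],[27,0],[29,12],[40,6],[41,15],[46,0]]
[[12,6],[27,0],[29,12],[40,9],[41,15],[46,0]]
[[3,20],[12,6],[27,0],[29,12],[40,9],[41,15],[46,0]]
[[3,20],[12,6],[27,0],[29,12],[40,9],[41,15],[46,3],[49,0]]
[[3,20],[12,6],[27,0],[29,12],[40,9],[41,15],[46,3],[49,0]]
[[3,20],[12,6],[27,0],[29,12],[40,9],[41,15],[43,17],[46,3],[49,0]]
[[3,20],[12,6],[27,0],[29,12],[34,17],[46,3],[49,0]]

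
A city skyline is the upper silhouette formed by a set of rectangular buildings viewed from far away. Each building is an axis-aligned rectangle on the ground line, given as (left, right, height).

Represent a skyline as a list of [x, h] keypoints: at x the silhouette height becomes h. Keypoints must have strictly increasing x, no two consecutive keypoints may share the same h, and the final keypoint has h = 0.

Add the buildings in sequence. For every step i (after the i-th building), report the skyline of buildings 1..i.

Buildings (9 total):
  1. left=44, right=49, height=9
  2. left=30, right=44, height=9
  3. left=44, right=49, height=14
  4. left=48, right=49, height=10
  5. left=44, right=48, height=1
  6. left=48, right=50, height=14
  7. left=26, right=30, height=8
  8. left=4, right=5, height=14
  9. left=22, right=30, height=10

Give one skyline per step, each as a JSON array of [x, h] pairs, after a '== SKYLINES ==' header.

== SKYLINES ==
[[44,9],[49,0]]
[[30,9],[49,0]]
[[30,9],[44,14],[49,0]]
[[30,9],[44,14],[49,0]]
[[30,9],[44,14],[49,0]]
[[30,9],[44,14],[50,0]]
[[26,8],[30,9],[44,14],[50,0]]
[[4,14],[5,0],[26,8],[30,9],[44,14],[50,0]]
[[4,14],[5,0],[22,10],[30,9],[44,14],[50,0]]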